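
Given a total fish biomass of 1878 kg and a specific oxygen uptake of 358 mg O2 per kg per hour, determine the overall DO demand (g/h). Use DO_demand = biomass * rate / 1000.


Total O2 consumption (mg/h) = 1878 kg * 358 mg/(kg*h) = 672324 mg/h
Convert to g/h: 672324 / 1000 = 672.324 g/h

672.324 g/h


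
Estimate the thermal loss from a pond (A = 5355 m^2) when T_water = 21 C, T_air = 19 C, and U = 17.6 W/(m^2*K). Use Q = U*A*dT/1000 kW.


Temperature difference dT = 21 - 19 = 2 K
Heat loss (W) = U * A * dT = 17.6 * 5355 * 2 = 188496 W
Convert to kW: 188496 / 1000 = 188.496 kW

188.496 kW


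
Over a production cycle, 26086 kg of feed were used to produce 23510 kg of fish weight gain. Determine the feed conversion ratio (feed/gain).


FCR = feed consumed / weight gained
FCR = 26086 kg / 23510 kg = 1.10957

1.10957


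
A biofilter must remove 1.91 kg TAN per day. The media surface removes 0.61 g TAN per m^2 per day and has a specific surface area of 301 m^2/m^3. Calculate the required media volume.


A = 1.91*1000 / 0.61 = 3131.1475 m^2
V = 3131.1475 / 301 = 10.4025

10.4025 m^3


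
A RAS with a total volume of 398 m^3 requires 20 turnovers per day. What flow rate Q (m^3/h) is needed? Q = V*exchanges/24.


Daily recirculation volume = 398 m^3 * 20 = 7960 m^3/day
Flow rate Q = daily volume / 24 h = 7960 / 24 = 331.667 m^3/h

331.667 m^3/h


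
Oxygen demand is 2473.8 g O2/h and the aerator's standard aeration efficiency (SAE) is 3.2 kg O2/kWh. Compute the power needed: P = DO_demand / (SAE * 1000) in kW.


SAE in g O2/kWh = 3.2 * 1000 = 3200 g/kWh
P = DO_demand / SAE_g = 2473.8 / 3200 = 0.773063 kW

0.773063 kW


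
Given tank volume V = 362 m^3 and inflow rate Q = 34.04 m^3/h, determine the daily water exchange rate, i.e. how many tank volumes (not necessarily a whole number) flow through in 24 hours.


Daily flow volume = 34.04 m^3/h * 24 h = 816.96 m^3/day
Exchanges = daily flow / tank volume = 816.96 / 362 = 2.2568 exchanges/day

2.2568 exchanges/day


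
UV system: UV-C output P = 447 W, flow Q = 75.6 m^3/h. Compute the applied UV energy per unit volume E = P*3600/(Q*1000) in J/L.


Energy delivered per hour = 447 W * 3600 s = 1609200 J/h
Volume treated per hour = 75.6 m^3/h * 1000 = 75600 L/h
dose = 1609200 / 75600 = 21.2857 J/L

21.2857 J/L


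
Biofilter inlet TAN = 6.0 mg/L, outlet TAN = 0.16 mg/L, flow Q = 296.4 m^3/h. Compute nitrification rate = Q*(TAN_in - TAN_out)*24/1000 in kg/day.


Concentration drop: TAN_in - TAN_out = 6.0 - 0.16 = 5.84 mg/L
Hourly TAN removed = Q * dTAN = 296.4 m^3/h * 5.84 mg/L = 1730.976 g/h  (m^3/h * mg/L = g/h)
Daily TAN removed = 1730.976 * 24 = 41543.424 g/day
Convert to kg/day: 41543.424 / 1000 = 41.543424 kg/day

41.543424 kg/day


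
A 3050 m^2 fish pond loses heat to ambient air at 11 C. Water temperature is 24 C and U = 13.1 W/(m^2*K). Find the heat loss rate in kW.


Temperature difference dT = 24 - 11 = 13 K
Heat loss (W) = U * A * dT = 13.1 * 3050 * 13 = 519415 W
Convert to kW: 519415 / 1000 = 519.415 kW

519.415 kW


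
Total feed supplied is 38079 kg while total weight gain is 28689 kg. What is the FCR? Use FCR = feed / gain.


FCR = feed consumed / weight gained
FCR = 38079 kg / 28689 kg = 1.3273

1.3273


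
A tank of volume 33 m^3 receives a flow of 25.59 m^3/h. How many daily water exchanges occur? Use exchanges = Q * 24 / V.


Daily flow volume = 25.59 m^3/h * 24 h = 614.16 m^3/day
Exchanges = daily flow / tank volume = 614.16 / 33 = 18.6109 exchanges/day

18.6109 exchanges/day


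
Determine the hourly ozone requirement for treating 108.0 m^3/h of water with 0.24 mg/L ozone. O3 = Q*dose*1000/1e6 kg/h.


O3 demand (mg/h) = Q * dose * 1000 = 108.0 * 0.24 * 1000 = 25920 mg/h
Convert mg to kg: 25920 / 1e6 = 0.02592 kg/h

0.02592 kg/h


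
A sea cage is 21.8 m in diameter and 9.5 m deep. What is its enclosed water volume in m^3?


r = d/2 = 21.8/2 = 10.9 m
Base area = pi*r^2 = pi*10.9^2 = 373.25262 m^2
Volume = 373.25262 * 9.5 = 3545.9 m^3

3545.9 m^3


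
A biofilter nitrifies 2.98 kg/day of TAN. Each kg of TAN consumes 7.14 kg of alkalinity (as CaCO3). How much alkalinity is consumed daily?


Alkalinity factor: 7.14 kg CaCO3 consumed per kg TAN nitrified
alk = 2.98 kg TAN * 7.14 = 21.2772 kg CaCO3/day

21.2772 kg CaCO3/day


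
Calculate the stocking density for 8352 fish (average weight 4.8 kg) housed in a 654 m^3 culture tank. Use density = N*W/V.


Total biomass = 8352 fish * 4.8 kg = 40089.6 kg
Density = total biomass / volume = 40089.6 / 654 = 61.2991 kg/m^3

61.2991 kg/m^3


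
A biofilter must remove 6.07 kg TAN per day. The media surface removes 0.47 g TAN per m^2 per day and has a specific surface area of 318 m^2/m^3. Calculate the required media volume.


A = 6.07*1000 / 0.47 = 12914.894 m^2
V = 12914.894 / 318 = 40.6129

40.6129 m^3


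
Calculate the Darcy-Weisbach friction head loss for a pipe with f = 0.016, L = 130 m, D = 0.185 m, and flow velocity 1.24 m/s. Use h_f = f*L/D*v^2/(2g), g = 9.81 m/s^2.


v^2 = 1.24^2 = 1.5376 m^2/s^2
L/D = 130/0.185 = 702.7027
h_f = f*(L/D)*v^2/(2g) = 0.016 * 702.7027 * 1.5376 / 19.62 = 0.881122 m

0.881122 m


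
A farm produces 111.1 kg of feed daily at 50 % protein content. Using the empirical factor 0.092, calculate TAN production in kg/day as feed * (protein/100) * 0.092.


Protein in feed = 111.1 * 50/100 = 55.55 kg/day
TAN = protein * 0.092 = 55.55 * 0.092 = 5.1106 kg/day

5.1106 kg/day


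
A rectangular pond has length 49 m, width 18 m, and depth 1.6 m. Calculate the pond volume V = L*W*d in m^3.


Base area = L * W = 49 * 18 = 882 m^2
Volume = area * depth = 882 * 1.6 = 1411.2 m^3

1411.2 m^3


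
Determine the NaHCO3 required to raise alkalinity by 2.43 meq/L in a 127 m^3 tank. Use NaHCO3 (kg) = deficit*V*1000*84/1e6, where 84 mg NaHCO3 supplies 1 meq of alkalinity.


Tank volume in L = 127 m^3 * 1000 = 127000 L
Total meq required = 2.43 meq/L * 127000 L = 308610 meq
NaHCO3 mass = 308610 meq * 84 mg/meq / 1e6 = 25.9232 kg

25.9232 kg


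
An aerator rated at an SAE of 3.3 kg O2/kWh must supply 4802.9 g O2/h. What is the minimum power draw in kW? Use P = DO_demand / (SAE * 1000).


SAE in g O2/kWh = 3.3 * 1000 = 3300 g/kWh
P = DO_demand / SAE_g = 4802.9 / 3300 = 1.45542 kW

1.45542 kW


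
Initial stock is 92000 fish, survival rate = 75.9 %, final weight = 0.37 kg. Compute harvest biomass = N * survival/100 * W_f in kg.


Survivors = 92000 * 75.9/100 = 69828 fish
Harvest biomass = survivors * W_f = 69828 * 0.37 = 25836.36 kg

25836.36 kg


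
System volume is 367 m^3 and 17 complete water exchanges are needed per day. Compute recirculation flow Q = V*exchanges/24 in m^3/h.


Daily recirculation volume = 367 m^3 * 17 = 6239 m^3/day
Flow rate Q = daily volume / 24 h = 6239 / 24 = 259.958 m^3/h

259.958 m^3/h


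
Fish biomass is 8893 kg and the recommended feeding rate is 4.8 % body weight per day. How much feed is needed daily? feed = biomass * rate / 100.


Feeding rate fraction = 4.8% / 100 = 0.048
Daily feed = 8893 kg * 0.048 = 426.864 kg/day

426.864 kg/day


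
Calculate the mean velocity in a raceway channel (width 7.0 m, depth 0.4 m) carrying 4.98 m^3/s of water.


Cross-sectional area = W * d = 7.0 * 0.4 = 2.8 m^2
Velocity = Q / A = 4.98 / 2.8 = 1.77857 m/s

1.77857 m/s


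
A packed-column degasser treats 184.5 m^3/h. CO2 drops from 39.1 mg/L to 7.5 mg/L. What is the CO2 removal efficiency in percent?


CO2_out / CO2_in = 7.5 / 39.1 = 0.19181586
Fraction remaining = 0.19181586
efficiency = (1 - 0.19181586) * 100 = 80.8184 %

80.8184 %


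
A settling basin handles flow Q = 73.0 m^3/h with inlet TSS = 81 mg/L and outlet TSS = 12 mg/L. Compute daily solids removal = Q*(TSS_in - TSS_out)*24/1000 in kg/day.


Concentration drop: TSS_in - TSS_out = 81 - 12 = 69 mg/L
Hourly solids removed = Q * dTSS = 73.0 m^3/h * 69 mg/L = 5037 g/h  (m^3/h * mg/L = g/h)
Daily solids removed = 5037 * 24 = 120888 g/day
Convert g to kg: 120888 / 1000 = 120.888 kg/day

120.888 kg/day


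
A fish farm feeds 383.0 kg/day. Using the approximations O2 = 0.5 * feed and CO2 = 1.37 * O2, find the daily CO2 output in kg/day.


O2 = 383.0 * 0.5 = 191.5
CO2 = 191.5 * 1.37 = 262.355

262.355 kg/day


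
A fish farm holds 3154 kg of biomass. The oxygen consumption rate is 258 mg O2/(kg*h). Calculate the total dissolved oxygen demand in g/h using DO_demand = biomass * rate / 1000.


Total O2 consumption (mg/h) = 3154 kg * 258 mg/(kg*h) = 813732 mg/h
Convert to g/h: 813732 / 1000 = 813.732 g/h

813.732 g/h


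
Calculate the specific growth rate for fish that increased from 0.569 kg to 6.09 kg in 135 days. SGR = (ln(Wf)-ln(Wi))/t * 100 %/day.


ln(W_f) = ln(6.09) = 1.8066481
ln(W_i) = ln(0.569) = -0.56387484
ln(W_f) - ln(W_i) = 1.8066481 - -0.56387484 = 2.3705229
SGR = 2.3705229 / 135 * 100 = 1.75594 %/day

1.75594 %/day


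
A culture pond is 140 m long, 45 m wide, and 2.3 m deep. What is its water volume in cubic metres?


Base area = L * W = 140 * 45 = 6300 m^2
Volume = area * depth = 6300 * 2.3 = 14490 m^3

14490 m^3


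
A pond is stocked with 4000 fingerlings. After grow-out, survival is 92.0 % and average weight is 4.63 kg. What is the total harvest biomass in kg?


Survivors = 4000 * 92.0/100 = 3680 fish
Harvest biomass = survivors * W_f = 3680 * 4.63 = 17038.4 kg

17038.4 kg


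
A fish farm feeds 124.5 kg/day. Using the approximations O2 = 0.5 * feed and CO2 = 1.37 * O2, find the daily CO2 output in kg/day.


O2 = 124.5 * 0.5 = 62.25
CO2 = 62.25 * 1.37 = 85.2825

85.2825 kg/day


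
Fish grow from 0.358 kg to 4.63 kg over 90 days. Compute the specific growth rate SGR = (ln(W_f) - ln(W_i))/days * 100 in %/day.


ln(W_f) = ln(4.63) = 1.5325569
ln(W_i) = ln(0.358) = -1.0272223
ln(W_f) - ln(W_i) = 1.5325569 - -1.0272223 = 2.5597792
SGR = 2.5597792 / 90 * 100 = 2.8442 %/day

2.8442 %/day


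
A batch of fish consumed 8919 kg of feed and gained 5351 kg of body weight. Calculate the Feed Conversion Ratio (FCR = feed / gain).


FCR = feed consumed / weight gained
FCR = 8919 kg / 5351 kg = 1.66679

1.66679


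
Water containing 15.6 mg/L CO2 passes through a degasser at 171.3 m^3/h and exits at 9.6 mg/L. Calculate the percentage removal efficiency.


CO2_out / CO2_in = 9.6 / 15.6 = 0.61538462
Fraction remaining = 0.61538462
efficiency = (1 - 0.61538462) * 100 = 38.4615 %

38.4615 %


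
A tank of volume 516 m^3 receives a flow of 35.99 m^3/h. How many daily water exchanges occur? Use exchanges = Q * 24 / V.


Daily flow volume = 35.99 m^3/h * 24 h = 863.76 m^3/day
Exchanges = daily flow / tank volume = 863.76 / 516 = 1.67395 exchanges/day

1.67395 exchanges/day


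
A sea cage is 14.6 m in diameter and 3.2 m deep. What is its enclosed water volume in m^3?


r = d/2 = 14.6/2 = 7.3 m
Base area = pi*r^2 = pi*7.3^2 = 167.41547 m^2
Volume = 167.41547 * 3.2 = 535.73 m^3

535.73 m^3


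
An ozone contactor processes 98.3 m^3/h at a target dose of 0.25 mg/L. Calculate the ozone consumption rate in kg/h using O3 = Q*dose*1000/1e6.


O3 demand (mg/h) = Q * dose * 1000 = 98.3 * 0.25 * 1000 = 24575 mg/h
Convert mg to kg: 24575 / 1e6 = 0.024575 kg/h

0.024575 kg/h


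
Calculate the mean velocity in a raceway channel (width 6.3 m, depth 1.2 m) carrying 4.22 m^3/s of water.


Cross-sectional area = W * d = 6.3 * 1.2 = 7.56 m^2
Velocity = Q / A = 4.22 / 7.56 = 0.558201 m/s

0.558201 m/s


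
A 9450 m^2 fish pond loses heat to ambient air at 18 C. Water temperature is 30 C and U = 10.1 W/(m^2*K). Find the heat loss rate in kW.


Temperature difference dT = 30 - 18 = 12 K
Heat loss (W) = U * A * dT = 10.1 * 9450 * 12 = 1145340 W
Convert to kW: 1145340 / 1000 = 1145.34 kW

1145.34 kW


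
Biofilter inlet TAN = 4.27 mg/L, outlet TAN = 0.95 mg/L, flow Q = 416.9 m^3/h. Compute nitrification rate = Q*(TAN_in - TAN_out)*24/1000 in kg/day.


Concentration drop: TAN_in - TAN_out = 4.27 - 0.95 = 3.32 mg/L
Hourly TAN removed = Q * dTAN = 416.9 m^3/h * 3.32 mg/L = 1384.108 g/h  (m^3/h * mg/L = g/h)
Daily TAN removed = 1384.108 * 24 = 33218.592 g/day
Convert to kg/day: 33218.592 / 1000 = 33.218592 kg/day

33.218592 kg/day


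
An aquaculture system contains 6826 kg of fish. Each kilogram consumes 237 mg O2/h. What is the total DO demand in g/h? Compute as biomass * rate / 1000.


Total O2 consumption (mg/h) = 6826 kg * 237 mg/(kg*h) = 1617762 mg/h
Convert to g/h: 1617762 / 1000 = 1617.762 g/h

1617.762 g/h


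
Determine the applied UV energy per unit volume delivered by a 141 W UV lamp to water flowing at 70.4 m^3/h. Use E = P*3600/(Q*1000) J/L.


Energy delivered per hour = 141 W * 3600 s = 507600 J/h
Volume treated per hour = 70.4 m^3/h * 1000 = 70400 L/h
dose = 507600 / 70400 = 7.21023 J/L

7.21023 J/L


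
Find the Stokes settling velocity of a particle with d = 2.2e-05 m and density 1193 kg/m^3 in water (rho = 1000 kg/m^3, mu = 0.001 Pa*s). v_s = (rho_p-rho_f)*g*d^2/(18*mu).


Density difference: rho_p - rho_f = 1193 - 1000 = 193 kg/m^3
d^2 = (2.2e-05)^2 = 4.84e-10 m^2
Numerator = (rho_p - rho_f) * g * d^2 = 193 * 9.81 * 4.84e-10 = 9.1637172e-07
Denominator = 18 * mu = 18 * 0.001 = 0.018
v_s = 9.1637172e-07 / 0.018 = 5.09095e-05 m/s
Check: Re = rho_f * v_s * d / mu = 1000 * 5.09095e-05 * 2.2e-05 / 0.001 = 0.00112 < 1, so Stokes' law applies.

5.09095e-05 m/s


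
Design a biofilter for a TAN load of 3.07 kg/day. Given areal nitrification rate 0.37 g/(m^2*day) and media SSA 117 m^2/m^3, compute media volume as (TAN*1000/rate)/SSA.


A = 3.07*1000 / 0.37 = 8297.2973 m^2
V = 8297.2973 / 117 = 70.9171

70.9171 m^3


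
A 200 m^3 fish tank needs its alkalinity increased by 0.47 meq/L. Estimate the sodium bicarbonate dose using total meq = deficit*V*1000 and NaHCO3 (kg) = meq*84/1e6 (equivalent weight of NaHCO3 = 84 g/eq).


Tank volume in L = 200 m^3 * 1000 = 200000 L
Total meq required = 0.47 meq/L * 200000 L = 94000 meq
NaHCO3 mass = 94000 meq * 84 mg/meq / 1e6 = 7.896 kg

7.896 kg


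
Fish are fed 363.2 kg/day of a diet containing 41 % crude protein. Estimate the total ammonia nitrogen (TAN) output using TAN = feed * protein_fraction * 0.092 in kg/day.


Protein in feed = 363.2 * 41/100 = 148.912 kg/day
TAN = protein * 0.092 = 148.912 * 0.092 = 13.699904 kg/day

13.699904 kg/day


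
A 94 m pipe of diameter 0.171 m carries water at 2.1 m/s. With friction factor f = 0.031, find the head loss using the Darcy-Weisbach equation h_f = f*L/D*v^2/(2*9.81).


v^2 = 2.1^2 = 4.41 m^2/s^2
L/D = 94/0.171 = 549.7076
h_f = f*(L/D)*v^2/(2g) = 0.031 * 549.7076 * 4.41 / 19.62 = 3.8303 m

3.8303 m


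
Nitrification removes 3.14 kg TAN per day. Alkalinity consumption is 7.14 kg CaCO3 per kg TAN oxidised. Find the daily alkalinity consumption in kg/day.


Alkalinity factor: 7.14 kg CaCO3 consumed per kg TAN nitrified
alk = 3.14 kg TAN * 7.14 = 22.4196 kg CaCO3/day

22.4196 kg CaCO3/day


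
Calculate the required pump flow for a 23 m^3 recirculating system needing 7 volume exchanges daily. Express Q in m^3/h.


Daily recirculation volume = 23 m^3 * 7 = 161 m^3/day
Flow rate Q = daily volume / 24 h = 161 / 24 = 6.70833 m^3/h

6.70833 m^3/h


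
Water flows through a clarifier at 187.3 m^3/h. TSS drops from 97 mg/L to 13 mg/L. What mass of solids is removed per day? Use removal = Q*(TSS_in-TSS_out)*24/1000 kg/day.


Concentration drop: TSS_in - TSS_out = 97 - 13 = 84 mg/L
Hourly solids removed = Q * dTSS = 187.3 m^3/h * 84 mg/L = 15733.2 g/h  (m^3/h * mg/L = g/h)
Daily solids removed = 15733.2 * 24 = 377596.8 g/day
Convert g to kg: 377596.8 / 1000 = 377.5968 kg/day

377.5968 kg/day


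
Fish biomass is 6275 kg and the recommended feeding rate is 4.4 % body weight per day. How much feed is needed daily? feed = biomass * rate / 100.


Feeding rate fraction = 4.4% / 100 = 0.044
Daily feed = 6275 kg * 0.044 = 276.1 kg/day

276.1 kg/day


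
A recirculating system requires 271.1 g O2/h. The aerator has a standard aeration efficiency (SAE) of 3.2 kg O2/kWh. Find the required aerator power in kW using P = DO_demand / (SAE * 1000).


SAE in g O2/kWh = 3.2 * 1000 = 3200 g/kWh
P = DO_demand / SAE_g = 271.1 / 3200 = 0.0847188 kW

0.0847188 kW


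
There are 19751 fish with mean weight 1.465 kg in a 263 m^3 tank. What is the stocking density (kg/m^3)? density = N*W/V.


Total biomass = 19751 fish * 1.465 kg = 28935.215 kg
Density = total biomass / volume = 28935.215 / 263 = 110.02 kg/m^3

110.02 kg/m^3


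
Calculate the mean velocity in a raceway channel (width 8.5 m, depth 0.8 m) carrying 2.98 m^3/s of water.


Cross-sectional area = W * d = 8.5 * 0.8 = 6.8 m^2
Velocity = Q / A = 2.98 / 6.8 = 0.438235 m/s

0.438235 m/s


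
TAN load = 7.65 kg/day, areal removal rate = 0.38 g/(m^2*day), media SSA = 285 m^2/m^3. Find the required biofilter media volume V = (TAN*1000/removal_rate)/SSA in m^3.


A = 7.65*1000 / 0.38 = 20131.579 m^2
V = 20131.579 / 285 = 70.6371

70.6371 m^3


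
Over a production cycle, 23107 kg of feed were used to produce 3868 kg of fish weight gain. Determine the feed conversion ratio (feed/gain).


FCR = feed consumed / weight gained
FCR = 23107 kg / 3868 kg = 5.97389

5.97389


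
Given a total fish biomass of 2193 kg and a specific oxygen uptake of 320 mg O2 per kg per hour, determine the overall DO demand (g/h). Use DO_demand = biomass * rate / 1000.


Total O2 consumption (mg/h) = 2193 kg * 320 mg/(kg*h) = 701760 mg/h
Convert to g/h: 701760 / 1000 = 701.76 g/h

701.76 g/h


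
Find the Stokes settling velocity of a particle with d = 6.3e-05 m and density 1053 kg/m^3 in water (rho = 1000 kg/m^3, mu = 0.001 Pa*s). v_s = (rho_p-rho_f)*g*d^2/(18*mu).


Density difference: rho_p - rho_f = 1053 - 1000 = 53 kg/m^3
d^2 = (6.3e-05)^2 = 3.969e-09 m^2
Numerator = (rho_p - rho_f) * g * d^2 = 53 * 9.81 * 3.969e-09 = 2.0636022e-06
Denominator = 18 * mu = 18 * 0.001 = 0.018
v_s = 2.0636022e-06 / 0.018 = 1.14645e-04 m/s
Check: Re = rho_f * v_s * d / mu = 1000 * 1.14645e-04 * 6.3e-05 / 0.001 = 0.00722 < 1, so Stokes' law applies.

1.14645e-04 m/s


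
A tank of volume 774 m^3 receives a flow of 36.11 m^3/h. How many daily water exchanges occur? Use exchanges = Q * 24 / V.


Daily flow volume = 36.11 m^3/h * 24 h = 866.64 m^3/day
Exchanges = daily flow / tank volume = 866.64 / 774 = 1.11969 exchanges/day

1.11969 exchanges/day


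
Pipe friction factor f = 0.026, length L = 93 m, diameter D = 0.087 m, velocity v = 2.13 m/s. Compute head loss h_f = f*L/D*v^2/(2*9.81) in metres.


v^2 = 2.13^2 = 4.5369 m^2/s^2
L/D = 93/0.087 = 1068.9655
h_f = f*(L/D)*v^2/(2g) = 0.026 * 1068.9655 * 4.5369 / 19.62 = 6.42684 m

6.42684 m


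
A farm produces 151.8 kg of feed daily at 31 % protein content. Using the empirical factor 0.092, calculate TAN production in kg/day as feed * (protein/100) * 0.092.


Protein in feed = 151.8 * 31/100 = 47.058 kg/day
TAN = protein * 0.092 = 47.058 * 0.092 = 4.329336 kg/day

4.329336 kg/day


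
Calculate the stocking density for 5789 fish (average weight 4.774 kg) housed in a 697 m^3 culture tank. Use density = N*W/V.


Total biomass = 5789 fish * 4.774 kg = 27636.686 kg
Density = total biomass / volume = 27636.686 / 697 = 39.6509 kg/m^3

39.6509 kg/m^3


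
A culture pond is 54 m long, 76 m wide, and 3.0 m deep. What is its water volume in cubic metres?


Base area = L * W = 54 * 76 = 4104 m^2
Volume = area * depth = 4104 * 3.0 = 12312 m^3

12312 m^3


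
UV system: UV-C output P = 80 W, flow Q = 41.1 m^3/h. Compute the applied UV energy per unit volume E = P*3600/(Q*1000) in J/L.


Energy delivered per hour = 80 W * 3600 s = 288000 J/h
Volume treated per hour = 41.1 m^3/h * 1000 = 41100 L/h
dose = 288000 / 41100 = 7.0073 J/L

7.0073 J/L


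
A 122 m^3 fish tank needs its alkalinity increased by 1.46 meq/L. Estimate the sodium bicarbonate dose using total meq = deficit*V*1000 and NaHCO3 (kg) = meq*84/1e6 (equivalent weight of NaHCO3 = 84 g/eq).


Tank volume in L = 122 m^3 * 1000 = 122000 L
Total meq required = 1.46 meq/L * 122000 L = 178120 meq
NaHCO3 mass = 178120 meq * 84 mg/meq / 1e6 = 14.9621 kg

14.9621 kg


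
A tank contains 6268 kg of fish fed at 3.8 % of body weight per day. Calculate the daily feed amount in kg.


Feeding rate fraction = 3.8% / 100 = 0.038
Daily feed = 6268 kg * 0.038 = 238.184 kg/day

238.184 kg/day


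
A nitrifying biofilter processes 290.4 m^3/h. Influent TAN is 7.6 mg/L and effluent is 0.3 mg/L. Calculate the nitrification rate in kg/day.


Concentration drop: TAN_in - TAN_out = 7.6 - 0.3 = 7.3 mg/L
Hourly TAN removed = Q * dTAN = 290.4 m^3/h * 7.3 mg/L = 2119.92 g/h  (m^3/h * mg/L = g/h)
Daily TAN removed = 2119.92 * 24 = 50878.08 g/day
Convert to kg/day: 50878.08 / 1000 = 50.87808 kg/day

50.87808 kg/day


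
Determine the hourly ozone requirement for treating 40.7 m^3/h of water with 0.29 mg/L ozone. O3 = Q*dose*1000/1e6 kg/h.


O3 demand (mg/h) = Q * dose * 1000 = 40.7 * 0.29 * 1000 = 11803 mg/h
Convert mg to kg: 11803 / 1e6 = 0.011803 kg/h

0.011803 kg/h


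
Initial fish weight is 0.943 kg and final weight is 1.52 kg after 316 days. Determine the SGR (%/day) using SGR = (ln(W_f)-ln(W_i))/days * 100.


ln(W_f) = ln(1.52) = 0.41871033
ln(W_i) = ln(0.943) = -0.058688996
ln(W_f) - ln(W_i) = 0.41871033 - -0.058688996 = 0.47739933
SGR = 0.47739933 / 316 * 100 = 0.151076 %/day

0.151076 %/day


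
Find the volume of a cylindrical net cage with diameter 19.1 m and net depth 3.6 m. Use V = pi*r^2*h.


r = d/2 = 19.1/2 = 9.55 m
Base area = pi*r^2 = pi*9.55^2 = 286.5211 m^2
Volume = 286.5211 * 3.6 = 1031.48 m^3

1031.48 m^3


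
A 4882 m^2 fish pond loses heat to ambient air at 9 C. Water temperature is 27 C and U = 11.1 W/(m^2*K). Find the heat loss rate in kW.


Temperature difference dT = 27 - 9 = 18 K
Heat loss (W) = U * A * dT = 11.1 * 4882 * 18 = 975423.6 W
Convert to kW: 975423.6 / 1000 = 975.4236 kW

975.4236 kW


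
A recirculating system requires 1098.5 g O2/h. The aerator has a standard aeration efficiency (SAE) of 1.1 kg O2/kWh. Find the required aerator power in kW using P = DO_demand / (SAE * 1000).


SAE in g O2/kWh = 1.1 * 1000 = 1100 g/kWh
P = DO_demand / SAE_g = 1098.5 / 1100 = 0.998636 kW

0.998636 kW


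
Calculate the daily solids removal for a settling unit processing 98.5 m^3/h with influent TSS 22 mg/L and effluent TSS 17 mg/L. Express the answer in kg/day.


Concentration drop: TSS_in - TSS_out = 22 - 17 = 5 mg/L
Hourly solids removed = Q * dTSS = 98.5 m^3/h * 5 mg/L = 492.5 g/h  (m^3/h * mg/L = g/h)
Daily solids removed = 492.5 * 24 = 11820 g/day
Convert g to kg: 11820 / 1000 = 11.82 kg/day

11.82 kg/day


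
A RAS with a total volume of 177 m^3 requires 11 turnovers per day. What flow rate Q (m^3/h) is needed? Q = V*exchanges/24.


Daily recirculation volume = 177 m^3 * 11 = 1947 m^3/day
Flow rate Q = daily volume / 24 h = 1947 / 24 = 81.125 m^3/h

81.125 m^3/h


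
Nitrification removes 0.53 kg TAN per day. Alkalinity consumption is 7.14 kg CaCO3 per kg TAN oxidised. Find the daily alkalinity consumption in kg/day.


Alkalinity factor: 7.14 kg CaCO3 consumed per kg TAN nitrified
alk = 0.53 kg TAN * 7.14 = 3.7842 kg CaCO3/day

3.7842 kg CaCO3/day


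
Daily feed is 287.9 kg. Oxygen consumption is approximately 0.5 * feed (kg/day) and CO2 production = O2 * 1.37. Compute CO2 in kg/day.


O2 = 287.9 * 0.5 = 143.95
CO2 = 143.95 * 1.37 = 197.2115

197.2115 kg/day


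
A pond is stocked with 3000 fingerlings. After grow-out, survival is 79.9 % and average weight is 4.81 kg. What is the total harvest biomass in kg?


Survivors = 3000 * 79.9/100 = 2397 fish
Harvest biomass = survivors * W_f = 2397 * 4.81 = 11529.57 kg

11529.57 kg


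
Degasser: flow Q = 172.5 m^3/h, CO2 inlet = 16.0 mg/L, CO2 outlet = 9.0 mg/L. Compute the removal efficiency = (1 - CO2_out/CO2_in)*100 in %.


CO2_out / CO2_in = 9.0 / 16.0 = 0.5625
Fraction remaining = 0.5625
efficiency = (1 - 0.5625) * 100 = 43.75 %

43.75 %


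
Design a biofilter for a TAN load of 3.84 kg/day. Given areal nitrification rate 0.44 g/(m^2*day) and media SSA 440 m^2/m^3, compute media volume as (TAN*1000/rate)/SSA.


A = 3.84*1000 / 0.44 = 8727.2727 m^2
V = 8727.2727 / 440 = 19.8347

19.8347 m^3


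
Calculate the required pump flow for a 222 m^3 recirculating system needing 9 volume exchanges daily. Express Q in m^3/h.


Daily recirculation volume = 222 m^3 * 9 = 1998 m^3/day
Flow rate Q = daily volume / 24 h = 1998 / 24 = 83.25 m^3/h

83.25 m^3/h


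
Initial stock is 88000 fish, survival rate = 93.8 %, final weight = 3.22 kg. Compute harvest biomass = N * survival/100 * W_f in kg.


Survivors = 88000 * 93.8/100 = 82544 fish
Harvest biomass = survivors * W_f = 82544 * 3.22 = 265791.68 kg

265791.68 kg


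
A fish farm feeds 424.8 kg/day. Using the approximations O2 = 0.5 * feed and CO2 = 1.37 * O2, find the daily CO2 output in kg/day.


O2 = 424.8 * 0.5 = 212.4
CO2 = 212.4 * 1.37 = 290.988

290.988 kg/day


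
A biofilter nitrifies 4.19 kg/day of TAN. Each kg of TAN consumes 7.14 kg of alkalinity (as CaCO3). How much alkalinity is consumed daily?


Alkalinity factor: 7.14 kg CaCO3 consumed per kg TAN nitrified
alk = 4.19 kg TAN * 7.14 = 29.9166 kg CaCO3/day

29.9166 kg CaCO3/day


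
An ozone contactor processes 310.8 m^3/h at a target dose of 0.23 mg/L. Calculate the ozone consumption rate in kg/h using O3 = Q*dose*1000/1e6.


O3 demand (mg/h) = Q * dose * 1000 = 310.8 * 0.23 * 1000 = 71484 mg/h
Convert mg to kg: 71484 / 1e6 = 0.071484 kg/h

0.071484 kg/h


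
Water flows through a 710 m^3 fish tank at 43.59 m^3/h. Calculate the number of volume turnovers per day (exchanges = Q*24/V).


Daily flow volume = 43.59 m^3/h * 24 h = 1046.16 m^3/day
Exchanges = daily flow / tank volume = 1046.16 / 710 = 1.47346 exchanges/day

1.47346 exchanges/day


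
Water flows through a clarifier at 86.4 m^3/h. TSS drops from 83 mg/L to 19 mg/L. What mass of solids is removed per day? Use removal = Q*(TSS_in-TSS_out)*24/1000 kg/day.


Concentration drop: TSS_in - TSS_out = 83 - 19 = 64 mg/L
Hourly solids removed = Q * dTSS = 86.4 m^3/h * 64 mg/L = 5529.6 g/h  (m^3/h * mg/L = g/h)
Daily solids removed = 5529.6 * 24 = 132710.4 g/day
Convert g to kg: 132710.4 / 1000 = 132.7104 kg/day

132.7104 kg/day


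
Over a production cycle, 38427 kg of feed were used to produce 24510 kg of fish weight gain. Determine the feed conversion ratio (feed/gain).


FCR = feed consumed / weight gained
FCR = 38427 kg / 24510 kg = 1.56781

1.56781


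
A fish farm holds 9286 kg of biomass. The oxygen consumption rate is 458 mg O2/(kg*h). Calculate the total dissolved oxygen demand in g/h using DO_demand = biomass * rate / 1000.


Total O2 consumption (mg/h) = 9286 kg * 458 mg/(kg*h) = 4252988 mg/h
Convert to g/h: 4252988 / 1000 = 4252.988 g/h

4252.988 g/h


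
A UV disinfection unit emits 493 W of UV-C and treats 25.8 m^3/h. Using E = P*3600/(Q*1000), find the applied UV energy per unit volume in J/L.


Energy delivered per hour = 493 W * 3600 s = 1774800 J/h
Volume treated per hour = 25.8 m^3/h * 1000 = 25800 L/h
dose = 1774800 / 25800 = 68.7907 J/L

68.7907 J/L


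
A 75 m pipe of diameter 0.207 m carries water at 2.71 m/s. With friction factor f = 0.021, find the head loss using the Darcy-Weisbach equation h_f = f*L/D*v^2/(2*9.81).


v^2 = 2.71^2 = 7.3441 m^2/s^2
L/D = 75/0.207 = 362.31884
h_f = f*(L/D)*v^2/(2g) = 0.021 * 362.31884 * 7.3441 / 19.62 = 2.84806 m

2.84806 m


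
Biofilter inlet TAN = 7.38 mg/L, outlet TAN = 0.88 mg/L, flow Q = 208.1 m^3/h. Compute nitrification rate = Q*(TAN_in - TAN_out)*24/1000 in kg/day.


Concentration drop: TAN_in - TAN_out = 7.38 - 0.88 = 6.5 mg/L
Hourly TAN removed = Q * dTAN = 208.1 m^3/h * 6.5 mg/L = 1352.65 g/h  (m^3/h * mg/L = g/h)
Daily TAN removed = 1352.65 * 24 = 32463.6 g/day
Convert to kg/day: 32463.6 / 1000 = 32.4636 kg/day

32.4636 kg/day


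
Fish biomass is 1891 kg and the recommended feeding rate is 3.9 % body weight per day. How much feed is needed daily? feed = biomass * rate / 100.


Feeding rate fraction = 3.9% / 100 = 0.039
Daily feed = 1891 kg * 0.039 = 73.749 kg/day

73.749 kg/day


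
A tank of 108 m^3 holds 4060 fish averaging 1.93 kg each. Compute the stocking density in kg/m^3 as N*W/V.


Total biomass = 4060 fish * 1.93 kg = 7835.8 kg
Density = total biomass / volume = 7835.8 / 108 = 72.5537 kg/m^3

72.5537 kg/m^3


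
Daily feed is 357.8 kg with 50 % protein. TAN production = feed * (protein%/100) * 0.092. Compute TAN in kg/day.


Protein in feed = 357.8 * 50/100 = 178.9 kg/day
TAN = protein * 0.092 = 178.9 * 0.092 = 16.4588 kg/day

16.4588 kg/day


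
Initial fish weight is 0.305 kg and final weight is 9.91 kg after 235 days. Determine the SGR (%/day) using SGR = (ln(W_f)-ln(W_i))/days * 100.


ln(W_f) = ln(9.91) = 2.2935443
ln(W_i) = ln(0.305) = -1.1874435
ln(W_f) - ln(W_i) = 2.2935443 - -1.1874435 = 3.4809878
SGR = 3.4809878 / 235 * 100 = 1.48127 %/day

1.48127 %/day


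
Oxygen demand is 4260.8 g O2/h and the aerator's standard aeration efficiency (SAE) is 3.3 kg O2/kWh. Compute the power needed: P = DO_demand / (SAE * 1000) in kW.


SAE in g O2/kWh = 3.3 * 1000 = 3300 g/kWh
P = DO_demand / SAE_g = 4260.8 / 3300 = 1.29115 kW

1.29115 kW


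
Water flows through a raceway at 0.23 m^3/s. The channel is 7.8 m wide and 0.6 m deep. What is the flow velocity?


Cross-sectional area = W * d = 7.8 * 0.6 = 4.68 m^2
Velocity = Q / A = 0.23 / 4.68 = 0.0491453 m/s

0.0491453 m/s


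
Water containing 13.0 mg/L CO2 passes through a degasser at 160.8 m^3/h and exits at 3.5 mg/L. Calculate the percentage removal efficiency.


CO2_out / CO2_in = 3.5 / 13.0 = 0.26923077
Fraction remaining = 0.26923077
efficiency = (1 - 0.26923077) * 100 = 73.0769 %

73.0769 %


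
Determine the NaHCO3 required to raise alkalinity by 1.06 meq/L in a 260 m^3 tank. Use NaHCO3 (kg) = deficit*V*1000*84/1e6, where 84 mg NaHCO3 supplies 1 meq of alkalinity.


Tank volume in L = 260 m^3 * 1000 = 260000 L
Total meq required = 1.06 meq/L * 260000 L = 275600 meq
NaHCO3 mass = 275600 meq * 84 mg/meq / 1e6 = 23.1504 kg

23.1504 kg


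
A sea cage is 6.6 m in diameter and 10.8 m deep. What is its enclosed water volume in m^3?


r = d/2 = 6.6/2 = 3.3 m
Base area = pi*r^2 = pi*3.3^2 = 34.211944 m^2
Volume = 34.211944 * 10.8 = 369.489 m^3

369.489 m^3


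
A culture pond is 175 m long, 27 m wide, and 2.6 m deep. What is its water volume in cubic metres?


Base area = L * W = 175 * 27 = 4725 m^2
Volume = area * depth = 4725 * 2.6 = 12285 m^3

12285 m^3


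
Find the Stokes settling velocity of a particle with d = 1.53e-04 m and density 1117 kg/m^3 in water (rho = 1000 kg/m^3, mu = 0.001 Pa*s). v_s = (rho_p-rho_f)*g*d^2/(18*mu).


Density difference: rho_p - rho_f = 1117 - 1000 = 117 kg/m^3
d^2 = (1.53e-04)^2 = 2.3409e-08 m^2
Numerator = (rho_p - rho_f) * g * d^2 = 117 * 9.81 * 2.3409e-08 = 2.6868148e-05
Denominator = 18 * mu = 18 * 0.001 = 0.018
v_s = 2.6868148e-05 / 0.018 = 0.00149267 m/s
Check: Re = rho_f * v_s * d / mu = 1000 * 0.00149267 * 1.53e-04 / 0.001 = 0.228 < 1, so Stokes' law applies.

0.00149267 m/s


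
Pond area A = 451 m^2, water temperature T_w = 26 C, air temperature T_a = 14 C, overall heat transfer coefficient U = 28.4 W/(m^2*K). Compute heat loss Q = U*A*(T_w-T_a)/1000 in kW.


Temperature difference dT = 26 - 14 = 12 K
Heat loss (W) = U * A * dT = 28.4 * 451 * 12 = 153700.8 W
Convert to kW: 153700.8 / 1000 = 153.7008 kW

153.7008 kW


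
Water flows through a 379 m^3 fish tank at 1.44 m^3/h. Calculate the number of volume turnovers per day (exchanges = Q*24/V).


Daily flow volume = 1.44 m^3/h * 24 h = 34.56 m^3/day
Exchanges = daily flow / tank volume = 34.56 / 379 = 0.0911873 exchanges/day

0.0911873 exchanges/day


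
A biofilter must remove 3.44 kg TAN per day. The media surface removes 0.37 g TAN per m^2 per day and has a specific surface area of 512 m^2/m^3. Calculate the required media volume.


A = 3.44*1000 / 0.37 = 9297.2973 m^2
V = 9297.2973 / 512 = 18.1588

18.1588 m^3


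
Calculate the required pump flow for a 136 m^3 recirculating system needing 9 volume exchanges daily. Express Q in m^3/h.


Daily recirculation volume = 136 m^3 * 9 = 1224 m^3/day
Flow rate Q = daily volume / 24 h = 1224 / 24 = 51 m^3/h

51 m^3/h


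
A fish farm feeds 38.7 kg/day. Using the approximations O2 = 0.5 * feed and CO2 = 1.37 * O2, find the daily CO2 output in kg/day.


O2 = 38.7 * 0.5 = 19.35
CO2 = 19.35 * 1.37 = 26.5095

26.5095 kg/day


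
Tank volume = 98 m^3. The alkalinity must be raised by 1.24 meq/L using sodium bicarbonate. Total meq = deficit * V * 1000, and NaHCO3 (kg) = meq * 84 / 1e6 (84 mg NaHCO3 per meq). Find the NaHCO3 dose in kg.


Tank volume in L = 98 m^3 * 1000 = 98000 L
Total meq required = 1.24 meq/L * 98000 L = 121520 meq
NaHCO3 mass = 121520 meq * 84 mg/meq / 1e6 = 10.2077 kg

10.2077 kg


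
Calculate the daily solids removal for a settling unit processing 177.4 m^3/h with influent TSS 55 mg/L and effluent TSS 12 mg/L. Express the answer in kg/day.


Concentration drop: TSS_in - TSS_out = 55 - 12 = 43 mg/L
Hourly solids removed = Q * dTSS = 177.4 m^3/h * 43 mg/L = 7628.2 g/h  (m^3/h * mg/L = g/h)
Daily solids removed = 7628.2 * 24 = 183076.8 g/day
Convert g to kg: 183076.8 / 1000 = 183.0768 kg/day

183.0768 kg/day


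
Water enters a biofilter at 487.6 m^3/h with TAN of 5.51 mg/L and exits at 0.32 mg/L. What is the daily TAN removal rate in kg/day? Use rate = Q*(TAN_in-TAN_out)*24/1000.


Concentration drop: TAN_in - TAN_out = 5.51 - 0.32 = 5.19 mg/L
Hourly TAN removed = Q * dTAN = 487.6 m^3/h * 5.19 mg/L = 2530.644 g/h  (m^3/h * mg/L = g/h)
Daily TAN removed = 2530.644 * 24 = 60735.456 g/day
Convert to kg/day: 60735.456 / 1000 = 60.735456 kg/day

60.735456 kg/day


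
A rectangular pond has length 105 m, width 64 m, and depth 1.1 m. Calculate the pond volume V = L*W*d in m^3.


Base area = L * W = 105 * 64 = 6720 m^2
Volume = area * depth = 6720 * 1.1 = 7392 m^3

7392 m^3


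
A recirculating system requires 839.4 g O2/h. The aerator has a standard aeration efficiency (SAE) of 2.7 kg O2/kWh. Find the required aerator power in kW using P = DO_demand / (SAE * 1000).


SAE in g O2/kWh = 2.7 * 1000 = 2700 g/kWh
P = DO_demand / SAE_g = 839.4 / 2700 = 0.310889 kW

0.310889 kW


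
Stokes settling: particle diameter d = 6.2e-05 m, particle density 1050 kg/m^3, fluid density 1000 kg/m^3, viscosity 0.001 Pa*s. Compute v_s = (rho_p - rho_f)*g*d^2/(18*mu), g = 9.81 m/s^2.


Density difference: rho_p - rho_f = 1050 - 1000 = 50 kg/m^3
d^2 = (6.2e-05)^2 = 3.844e-09 m^2
Numerator = (rho_p - rho_f) * g * d^2 = 50 * 9.81 * 3.844e-09 = 1.885482e-06
Denominator = 18 * mu = 18 * 0.001 = 0.018
v_s = 1.885482e-06 / 0.018 = 1.04749e-04 m/s
Check: Re = rho_f * v_s * d / mu = 1000 * 1.04749e-04 * 6.2e-05 / 0.001 = 0.00649 < 1, so Stokes' law applies.

1.04749e-04 m/s


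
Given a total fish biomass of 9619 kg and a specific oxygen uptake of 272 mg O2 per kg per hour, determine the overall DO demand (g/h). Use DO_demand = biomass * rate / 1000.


Total O2 consumption (mg/h) = 9619 kg * 272 mg/(kg*h) = 2616368 mg/h
Convert to g/h: 2616368 / 1000 = 2616.368 g/h

2616.368 g/h


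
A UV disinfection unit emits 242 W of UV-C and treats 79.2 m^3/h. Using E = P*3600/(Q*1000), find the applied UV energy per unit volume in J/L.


Energy delivered per hour = 242 W * 3600 s = 871200 J/h
Volume treated per hour = 79.2 m^3/h * 1000 = 79200 L/h
dose = 871200 / 79200 = 11 J/L

11 J/L


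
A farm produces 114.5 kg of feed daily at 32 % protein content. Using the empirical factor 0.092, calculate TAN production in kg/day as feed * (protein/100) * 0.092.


Protein in feed = 114.5 * 32/100 = 36.64 kg/day
TAN = protein * 0.092 = 36.64 * 0.092 = 3.37088 kg/day

3.37088 kg/day


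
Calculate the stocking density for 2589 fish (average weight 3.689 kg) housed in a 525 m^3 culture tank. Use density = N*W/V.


Total biomass = 2589 fish * 3.689 kg = 9550.821 kg
Density = total biomass / volume = 9550.821 / 525 = 18.192 kg/m^3

18.192 kg/m^3


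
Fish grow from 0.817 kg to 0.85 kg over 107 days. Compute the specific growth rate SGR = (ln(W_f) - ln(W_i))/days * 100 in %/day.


ln(W_f) = ln(0.85) = -0.16251893
ln(W_i) = ln(0.817) = -0.20211618
ln(W_f) - ln(W_i) = -0.16251893 - -0.20211618 = 0.03959725
SGR = 0.03959725 / 107 * 100 = 0.0370068 %/day

0.0370068 %/day


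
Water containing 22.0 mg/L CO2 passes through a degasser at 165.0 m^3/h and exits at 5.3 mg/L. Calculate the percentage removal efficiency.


CO2_out / CO2_in = 5.3 / 22.0 = 0.24090909
Fraction remaining = 0.24090909
efficiency = (1 - 0.24090909) * 100 = 75.9091 %

75.9091 %


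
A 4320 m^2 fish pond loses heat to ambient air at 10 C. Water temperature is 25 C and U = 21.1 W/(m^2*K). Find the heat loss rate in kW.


Temperature difference dT = 25 - 10 = 15 K
Heat loss (W) = U * A * dT = 21.1 * 4320 * 15 = 1367280 W
Convert to kW: 1367280 / 1000 = 1367.28 kW

1367.28 kW


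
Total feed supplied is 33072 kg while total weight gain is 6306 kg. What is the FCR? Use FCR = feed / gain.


FCR = feed consumed / weight gained
FCR = 33072 kg / 6306 kg = 5.24453

5.24453


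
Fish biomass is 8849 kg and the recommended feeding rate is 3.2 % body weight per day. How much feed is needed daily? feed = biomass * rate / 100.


Feeding rate fraction = 3.2% / 100 = 0.032
Daily feed = 8849 kg * 0.032 = 283.168 kg/day

283.168 kg/day


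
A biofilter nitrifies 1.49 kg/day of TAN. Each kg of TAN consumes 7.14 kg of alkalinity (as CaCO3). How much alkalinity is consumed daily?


Alkalinity factor: 7.14 kg CaCO3 consumed per kg TAN nitrified
alk = 1.49 kg TAN * 7.14 = 10.6386 kg CaCO3/day

10.6386 kg CaCO3/day


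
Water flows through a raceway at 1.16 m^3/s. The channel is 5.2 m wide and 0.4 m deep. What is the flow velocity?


Cross-sectional area = W * d = 5.2 * 0.4 = 2.08 m^2
Velocity = Q / A = 1.16 / 2.08 = 0.557692 m/s

0.557692 m/s


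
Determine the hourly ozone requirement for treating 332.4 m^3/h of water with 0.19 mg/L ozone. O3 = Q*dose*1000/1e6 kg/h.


O3 demand (mg/h) = Q * dose * 1000 = 332.4 * 0.19 * 1000 = 63156 mg/h
Convert mg to kg: 63156 / 1e6 = 0.063156 kg/h

0.063156 kg/h


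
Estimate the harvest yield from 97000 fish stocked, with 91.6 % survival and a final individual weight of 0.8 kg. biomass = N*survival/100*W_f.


Survivors = 97000 * 91.6/100 = 88852 fish
Harvest biomass = survivors * W_f = 88852 * 0.8 = 71081.6 kg

71081.6 kg


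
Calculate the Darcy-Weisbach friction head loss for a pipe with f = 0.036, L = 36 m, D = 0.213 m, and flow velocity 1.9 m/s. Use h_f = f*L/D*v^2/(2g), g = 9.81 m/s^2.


v^2 = 1.9^2 = 3.61 m^2/s^2
L/D = 36/0.213 = 169.01408
h_f = f*(L/D)*v^2/(2g) = 0.036 * 169.01408 * 3.61 / 19.62 = 1.11952 m

1.11952 m


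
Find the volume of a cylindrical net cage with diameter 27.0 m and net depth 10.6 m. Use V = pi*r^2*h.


r = d/2 = 27.0/2 = 13.5 m
Base area = pi*r^2 = pi*13.5^2 = 572.55526 m^2
Volume = 572.55526 * 10.6 = 6069.09 m^3

6069.09 m^3


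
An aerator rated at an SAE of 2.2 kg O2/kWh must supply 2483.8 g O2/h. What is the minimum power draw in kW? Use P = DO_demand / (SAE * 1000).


SAE in g O2/kWh = 2.2 * 1000 = 2200 g/kWh
P = DO_demand / SAE_g = 2483.8 / 2200 = 1.129 kW

1.129 kW


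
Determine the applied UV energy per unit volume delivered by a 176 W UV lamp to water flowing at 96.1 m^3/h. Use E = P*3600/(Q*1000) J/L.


Energy delivered per hour = 176 W * 3600 s = 633600 J/h
Volume treated per hour = 96.1 m^3/h * 1000 = 96100 L/h
dose = 633600 / 96100 = 6.59313 J/L

6.59313 J/L


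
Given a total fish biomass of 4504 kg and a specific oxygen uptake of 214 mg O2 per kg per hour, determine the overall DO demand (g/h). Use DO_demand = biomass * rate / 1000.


Total O2 consumption (mg/h) = 4504 kg * 214 mg/(kg*h) = 963856 mg/h
Convert to g/h: 963856 / 1000 = 963.856 g/h

963.856 g/h
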